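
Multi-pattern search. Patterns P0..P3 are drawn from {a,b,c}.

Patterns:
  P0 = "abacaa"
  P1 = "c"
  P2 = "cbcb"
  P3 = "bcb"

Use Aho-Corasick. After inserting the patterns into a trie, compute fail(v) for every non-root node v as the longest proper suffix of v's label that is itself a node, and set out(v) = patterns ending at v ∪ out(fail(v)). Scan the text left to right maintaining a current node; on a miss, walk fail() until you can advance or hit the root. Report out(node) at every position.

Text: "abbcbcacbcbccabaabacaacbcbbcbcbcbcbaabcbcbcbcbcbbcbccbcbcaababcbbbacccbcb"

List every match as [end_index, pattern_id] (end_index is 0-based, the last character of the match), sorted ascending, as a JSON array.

Build:
Trie (insert patterns):
  0='ε' goto a→1 b→11 c→7
  1='a' goto b→2
  2='ab' goto a→3
  3='aba' goto c→4
  4='abac' goto a→5
  5='abaca' goto a→6
  6='abacaa' goto ·  ←P0
  7='c' goto b→8  ←P1
  8='cb' goto c→9
  9='cbc' goto b→10
  10='cbcb' goto ·  ←P2
  11='b' goto c→12
  12='bc' goto b→13
  13='bcb' goto ·  ←P3

BFS fail/out derivation:
  fail(1) 'a': from fail(0)=0 chase 'a': 0 ⇒ 0;  out=∅∪out(0)=∅
  fail(7) 'c': from fail(0)=0 chase 'c': 0 ⇒ 0;  out={1}∪out(0)={1}
  fail(11) 'b': from fail(0)=0 chase 'b': 0 ⇒ 0;  out=∅∪out(0)=∅
  fail(2) 'ab': from fail(1)=0 chase 'b': 0 ⇒ 11;  out=∅∪out(11)=∅
  fail(8) 'cb': from fail(7)=0 chase 'b': 0 ⇒ 11;  out=∅∪out(11)=∅
  fail(12) 'bc': from fail(11)=0 chase 'c': 0 ⇒ 7;  out=∅∪out(7)={1}
  fail(3) 'aba': from fail(2)=11 chase 'a': 11→0 ⇒ 1;  out=∅∪out(1)=∅
  fail(9) 'cbc': from fail(8)=11 chase 'c': 11 ⇒ 12;  out=∅∪out(12)={1}
  fail(13) 'bcb': from fail(12)=7 chase 'b': 7 ⇒ 8;  out={3}∪out(8)={3}
  fail(4) 'abac': from fail(3)=1 chase 'c': 1→0 ⇒ 7;  out=∅∪out(7)={1}
  fail(10) 'cbcb': from fail(9)=12 chase 'b': 12 ⇒ 13;  out={2}∪out(13)={2,3}
  fail(5) 'abaca': from fail(4)=7 chase 'a': 7→0 ⇒ 1;  out=∅∪out(1)=∅
  fail(6) 'abacaa': from fail(5)=1 chase 'a': 1→0 ⇒ 1;  out={0}∪out(1)={0}

Run:
i=0 'a': node 0→1
i=1 'b': node 1→2
i=2 'b': node 2→11 (via fail)
i=3 'c': node 11→12  ** P1@[3:3]
i=4 'b': node 12→13  ** P3@[2:4]
i=5 'c': node 13→9 (via fail)  ** P1@[5:5]
i=6 'a': node 9→1 (via fail)
i=7 'c': node 1→7 (via fail)  ** P1@[7:7]
i=8 'b': node 7→8
i=9 'c': node 8→9  ** P1@[9:9]
i=10 'b': node 9→10  ** P2@[7:10],P3@[8:10]
i=11 'c': node 10→9 (via fail)  ** P1@[11:11]
i=12 'c': node 9→7 (via fail)  ** P1@[12:12]
i=13 'a': node 7→1 (via fail)
i=14 'b': node 1→2
i=15 'a': node 2→3
i=16 'a': node 3→1 (via fail)
i=17 'b': node 1→2
i=18 'a': node 2→3
i=19 'c': node 3→4  ** P1@[19:19]
i=20 'a': node 4→5
i=21 'a': node 5→6  ** P0@[16:21]
i=22 'c': node 6→7 (via fail)  ** P1@[22:22]
i=23 'b': node 7→8
i=24 'c': node 8→9  ** P1@[24:24]
i=25 'b': node 9→10  ** P2@[22:25],P3@[23:25]
i=26 'b': node 10→11 (via fail)
i=27 'c': node 11→12  ** P1@[27:27]
i=28 'b': node 12→13  ** P3@[26:28]
i=29 'c': node 13→9 (via fail)  ** P1@[29:29]
i=30 'b': node 9→10  ** P2@[27:30],P3@[28:30]
i=31 'c': node 10→9 (via fail)  ** P1@[31:31]
i=32 'b': node 9→10  ** P2@[29:32],P3@[30:32]
i=33 'c': node 10→9 (via fail)  ** P1@[33:33]
i=34 'b': node 9→10  ** P2@[31:34],P3@[32:34]
i=35 'a': node 10→1 (via fail)
i=36 'a': node 1→1 (via fail)
i=37 'b': node 1→2
i=38 'c': node 2→12 (via fail)  ** P1@[38:38]
i=39 'b': node 12→13  ** P3@[37:39]
i=40 'c': node 13→9 (via fail)  ** P1@[40:40]
i=41 'b': node 9→10  ** P2@[38:41],P3@[39:41]
i=42 'c': node 10→9 (via fail)  ** P1@[42:42]
i=43 'b': node 9→10  ** P2@[40:43],P3@[41:43]
i=44 'c': node 10→9 (via fail)  ** P1@[44:44]
i=45 'b': node 9→10  ** P2@[42:45],P3@[43:45]
i=46 'c': node 10→9 (via fail)  ** P1@[46:46]
i=47 'b': node 9→10  ** P2@[44:47],P3@[45:47]
i=48 'b': node 10→11 (via fail)
i=49 'c': node 11→12  ** P1@[49:49]
i=50 'b': node 12→13  ** P3@[48:50]
i=51 'c': node 13→9 (via fail)  ** P1@[51:51]
i=52 'c': node 9→7 (via fail)  ** P1@[52:52]
i=53 'b': node 7→8
i=54 'c': node 8→9  ** P1@[54:54]
i=55 'b': node 9→10  ** P2@[52:55],P3@[53:55]
i=56 'c': node 10→9 (via fail)  ** P1@[56:56]
i=57 'a': node 9→1 (via fail)
i=58 'a': node 1→1 (via fail)
i=59 'b': node 1→2
i=60 'a': node 2→3
i=61 'b': node 3→2 (via fail)
i=62 'c': node 2→12 (via fail)  ** P1@[62:62]
i=63 'b': node 12→13  ** P3@[61:63]
i=64 'b': node 13→11 (via fail)
i=65 'b': node 11→11 (via fail)
i=66 'a': node 11→1 (via fail)
i=67 'c': node 1→7 (via fail)  ** P1@[67:67]
i=68 'c': node 7→7 (via fail)  ** P1@[68:68]
i=69 'c': node 7→7 (via fail)  ** P1@[69:69]
i=70 'b': node 7→8
i=71 'c': node 8→9  ** P1@[71:71]
i=72 'b': node 9→10  ** P2@[69:72],P3@[70:72]

Matches: [[3,1],[4,3],[5,1],[7,1],[9,1],[10,2],[10,3],[11,1],[12,1],[19,1],[21,0],[22,1],[24,1],[25,2],[25,3],[27,1],[28,3],[29,1],[30,2],[30,3],[31,1],[32,2],[32,3],[33,1],[34,2],[34,3],[38,1],[39,3],[40,1],[41,2],[41,3],[42,1],[43,2],[43,3],[44,1],[45,2],[45,3],[46,1],[47,2],[47,3],[49,1],[50,3],[51,1],[52,1],[54,1],[55,2],[55,3],[56,1],[62,1],[63,3],[67,1],[68,1],[69,1],[71,1],[72,2],[72,3]]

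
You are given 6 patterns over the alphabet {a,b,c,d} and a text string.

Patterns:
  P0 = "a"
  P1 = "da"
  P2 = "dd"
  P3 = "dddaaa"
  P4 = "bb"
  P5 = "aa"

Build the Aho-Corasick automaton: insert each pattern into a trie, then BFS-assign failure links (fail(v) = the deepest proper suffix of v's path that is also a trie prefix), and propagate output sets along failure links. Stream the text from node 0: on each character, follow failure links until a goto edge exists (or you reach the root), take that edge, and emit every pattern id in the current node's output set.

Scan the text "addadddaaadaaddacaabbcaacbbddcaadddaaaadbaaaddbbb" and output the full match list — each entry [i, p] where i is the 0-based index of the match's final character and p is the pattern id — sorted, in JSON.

Build automaton:
Trie nodes:
  n0 'ε': a→1 b→9 d→2
  n1 'a': a→11  ←P0
  n2 'd': a→3 d→4
  n3 'da': ·  ←P1
  n4 'dd': d→5  ←P2
  n5 'ddd': a→6
  n6 'ddda': a→7
  n7 'dddaa': a→8
  n8 'dddaaa': ·  ←P3
  n9 'b': b→10
  n10 'bb': ·  ←P4
  n11 'aa': ·  ←P5

BFS fail/out derivation:
  n1('a'): parent n0 fail=0; on 'a' 0 → fail=0;  out {0}∪∅={0}
  n2('d'): parent n0 fail=0; on 'd' 0 → fail=0;  out ∅∪∅=∅
  n9('b'): parent n0 fail=0; on 'b' 0 → fail=0;  out ∅∪∅=∅
  n3('da'): parent n2 fail=0; on 'a' 0 → fail=1;  out {1}∪{0}={0,1}
  n4('dd'): parent n2 fail=0; on 'd' 0 → fail=2;  out {2}∪∅={2}
  n10('bb'): parent n9 fail=0; on 'b' 0 → fail=9;  out {4}∪∅={4}
  n11('aa'): parent n1 fail=0; on 'a' 0 → fail=1;  out {5}∪{0}={0,5}
  n5('ddd'): parent n4 fail=2; on 'd' 2 → fail=4;  out ∅∪{2}={2}
  n6('ddda'): parent n5 fail=4; on 'a' 4→2 → fail=3;  out ∅∪{0,1}={0,1}
  n7('dddaa'): parent n6 fail=3; on 'a' 3→1 → fail=11;  out ∅∪{0,5}={0,5}
  n8('dddaaa'): parent n7 fail=11; on 'a' 11→1 → fail=11;  out {3}∪{0,5}={0,3,5}

Scan:
pos 0 'a': at 1  → match P0@[0:0]
pos 1 'd': at 2 ·f
pos 2 'd': at 4  → match P2@[1:2]
pos 3 'a': at 3 ·f  → match P0@[3:3],P1@[2:3]
pos 4 'd': at 2 ·f
pos 5 'd': at 4  → match P2@[4:5]
pos 6 'd': at 5  → match P2@[5:6]
pos 7 'a': at 6  → match P0@[7:7],P1@[6:7]
pos 8 'a': at 7  → match P0@[8:8],P5@[7:8]
pos 9 'a': at 8  → match P0@[9:9],P3@[4:9],P5@[8:9]
pos 10 'd': at 2 ·f
pos 11 'a': at 3  → match P0@[11:11],P1@[10:11]
pos 12 'a': at 11 ·f  → match P0@[12:12],P5@[11:12]
pos 13 'd': at 2 ·f
pos 14 'd': at 4  → match P2@[13:14]
pos 15 'a': at 3 ·f  → match P0@[15:15],P1@[14:15]
pos 16 'c': at 0 ·f
pos 17 'a': at 1  → match P0@[17:17]
pos 18 'a': at 11  → match P0@[18:18],P5@[17:18]
pos 19 'b': at 9 ·f
pos 20 'b': at 10  → match P4@[19:20]
pos 21 'c': at 0 ·f
pos 22 'a': at 1  → match P0@[22:22]
pos 23 'a': at 11  → match P0@[23:23],P5@[22:23]
pos 24 'c': at 0 ·f
pos 25 'b': at 9
pos 26 'b': at 10  → match P4@[25:26]
pos 27 'd': at 2 ·f
pos 28 'd': at 4  → match P2@[27:28]
pos 29 'c': at 0 ·f
pos 30 'a': at 1  → match P0@[30:30]
pos 31 'a': at 11  → match P0@[31:31],P5@[30:31]
pos 32 'd': at 2 ·f
pos 33 'd': at 4  → match P2@[32:33]
pos 34 'd': at 5  → match P2@[33:34]
pos 35 'a': at 6  → match P0@[35:35],P1@[34:35]
pos 36 'a': at 7  → match P0@[36:36],P5@[35:36]
pos 37 'a': at 8  → match P0@[37:37],P3@[32:37],P5@[36:37]
pos 38 'a': at 11 ·f  → match P0@[38:38],P5@[37:38]
pos 39 'd': at 2 ·f
pos 40 'b': at 9 ·f
pos 41 'a': at 1 ·f  → match P0@[41:41]
pos 42 'a': at 11  → match P0@[42:42],P5@[41:42]
pos 43 'a': at 11 ·f  → match P0@[43:43],P5@[42:43]
pos 44 'd': at 2 ·f
pos 45 'd': at 4  → match P2@[44:45]
pos 46 'b': at 9 ·f
pos 47 'b': at 10  → match P4@[46:47]
pos 48 'b': at 10 ·f  → match P4@[47:48]

All matches (sorted): [[0,0],[2,2],[3,0],[3,1],[5,2],[6,2],[7,0],[7,1],[8,0],[8,5],[9,0],[9,3],[9,5],[11,0],[11,1],[12,0],[12,5],[14,2],[15,0],[15,1],[17,0],[18,0],[18,5],[20,4],[22,0],[23,0],[23,5],[26,4],[28,2],[30,0],[31,0],[31,5],[33,2],[34,2],[35,0],[35,1],[36,0],[36,5],[37,0],[37,3],[37,5],[38,0],[38,5],[41,0],[42,0],[42,5],[43,0],[43,5],[45,2],[47,4],[48,4]]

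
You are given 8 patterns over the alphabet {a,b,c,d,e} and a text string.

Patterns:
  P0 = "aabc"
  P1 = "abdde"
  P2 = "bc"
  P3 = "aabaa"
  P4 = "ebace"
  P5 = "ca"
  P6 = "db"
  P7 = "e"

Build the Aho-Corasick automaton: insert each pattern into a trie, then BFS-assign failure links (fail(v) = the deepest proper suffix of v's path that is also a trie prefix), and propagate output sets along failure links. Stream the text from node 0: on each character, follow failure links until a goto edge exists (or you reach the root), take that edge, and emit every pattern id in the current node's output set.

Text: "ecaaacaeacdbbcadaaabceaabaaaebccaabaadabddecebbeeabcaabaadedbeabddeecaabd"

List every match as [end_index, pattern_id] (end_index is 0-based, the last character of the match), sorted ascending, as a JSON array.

Build:
Trie (insert patterns):
  n0 'ε': a→1 b→9 c→18 d→20 e→13
  n1 'a': a→2 b→5
  n2 'aa': b→3
  n3 'aab': a→11 c→4
  n4 'aabc': ·  ←P0
  n5 'ab': d→6
  n6 'abd': d→7
  n7 'abdd': e→8
  n8 'abdde': ·  ←P1
  n9 'b': c→10
  n10 'bc': ·  ←P2
  n11 'aaba': a→12
  n12 'aabaa': ·  ←P3
  n13 'e': b→14  ←P7
  n14 'eb': a→15
  n15 'eba': c→16
  n16 'ebac': e→17
  n17 'ebace': ·  ←P4
  n18 'c': a→19
  n19 'ca': ·  ←P5
  n20 'd': b→21
  n21 'db': ·  ←P6

Failure links (BFS by depth):
  n1('a'): parent n0 fail=0; on 'a' 0 → fail=0;  out ∅∪∅=∅
  n9('b'): parent n0 fail=0; on 'b' 0 → fail=0;  out ∅∪∅=∅
  n13('e'): parent n0 fail=0; on 'e' 0 → fail=0;  out {7}∪∅={7}
  n18('c'): parent n0 fail=0; on 'c' 0 → fail=0;  out ∅∪∅=∅
  n20('d'): parent n0 fail=0; on 'd' 0 → fail=0;  out ∅∪∅=∅
  n2('aa'): parent n1 fail=0; on 'a' 0 → fail=1;  out ∅∪∅=∅
  n5('ab'): parent n1 fail=0; on 'b' 0 → fail=9;  out ∅∪∅=∅
  n10('bc'): parent n9 fail=0; on 'c' 0 → fail=18;  out {2}∪∅={2}
  n14('eb'): parent n13 fail=0; on 'b' 0 → fail=9;  out ∅∪∅=∅
  n19('ca'): parent n18 fail=0; on 'a' 0 → fail=1;  out {5}∪∅={5}
  n21('db'): parent n20 fail=0; on 'b' 0 → fail=9;  out {6}∪∅={6}
  n3('aab'): parent n2 fail=1; on 'b' 1 → fail=5;  out ∅∪∅=∅
  n6('abd'): parent n5 fail=9; on 'd' 9→0 → fail=20;  out ∅∪∅=∅
  n15('eba'): parent n14 fail=9; on 'a' 9→0 → fail=1;  out ∅∪∅=∅
  n4('aabc'): parent n3 fail=5; on 'c' 5→9 → fail=10;  out {0}∪{2}={0,2}
  n7('abdd'): parent n6 fail=20; on 'd' 20→0 → fail=20;  out ∅∪∅=∅
  n11('aaba'): parent n3 fail=5; on 'a' 5→9→0 → fail=1;  out ∅∪∅=∅
  n16('ebac'): parent n15 fail=1; on 'c' 1→0 → fail=18;  out ∅∪∅=∅
  n8('abdde'): parent n7 fail=20; on 'e' 20→0 → fail=13;  out {1}∪{7}={1,7}
  n12('aabaa'): parent n11 fail=1; on 'a' 1 → fail=2;  out {3}∪∅={3}
  n17('ebace'): parent n16 fail=18; on 'e' 18→0 → fail=13;  out {4}∪{7}={4,7}

Run:
[0] read 'e'  n0⇒n13  emit P7@[0:0]
[1] read 'c'  n13⇒n18 (via fail)
[2] read 'a'  n18⇒n19  emit P5@[1:2]
[3] read 'a'  n19⇒n2 (via fail)
[4] read 'a'  n2⇒n2 (via fail)
[5] read 'c'  n2⇒n18 (via fail)
[6] read 'a'  n18⇒n19  emit P5@[5:6]
[7] read 'e'  n19⇒n13 (via fail)  emit P7@[7:7]
[8] read 'a'  n13⇒n1 (via fail)
[9] read 'c'  n1⇒n18 (via fail)
[10] read 'd'  n18⇒n20 (via fail)
[11] read 'b'  n20⇒n21  emit P6@[10:11]
[12] read 'b'  n21⇒n9 (via fail)
[13] read 'c'  n9⇒n10  emit P2@[12:13]
[14] read 'a'  n10⇒n19 (via fail)  emit P5@[13:14]
[15] read 'd'  n19⇒n20 (via fail)
[16] read 'a'  n20⇒n1 (via fail)
[17] read 'a'  n1⇒n2
[18] read 'a'  n2⇒n2 (via fail)
[19] read 'b'  n2⇒n3
[20] read 'c'  n3⇒n4  emit P0@[17:20],P2@[19:20]
[21] read 'e'  n4⇒n13 (via fail)  emit P7@[21:21]
[22] read 'a'  n13⇒n1 (via fail)
[23] read 'a'  n1⇒n2
[24] read 'b'  n2⇒n3
[25] read 'a'  n3⇒n11
[26] read 'a'  n11⇒n12  emit P3@[22:26]
[27] read 'a'  n12⇒n2 (via fail)
[28] read 'e'  n2⇒n13 (via fail)  emit P7@[28:28]
[29] read 'b'  n13⇒n14
[30] read 'c'  n14⇒n10 (via fail)  emit P2@[29:30]
[31] read 'c'  n10⇒n18 (via fail)
[32] read 'a'  n18⇒n19  emit P5@[31:32]
[33] read 'a'  n19⇒n2 (via fail)
[34] read 'b'  n2⇒n3
[35] read 'a'  n3⇒n11
[36] read 'a'  n11⇒n12  emit P3@[32:36]
[37] read 'd'  n12⇒n20 (via fail)
[38] read 'a'  n20⇒n1 (via fail)
[39] read 'b'  n1⇒n5
[40] read 'd'  n5⇒n6
[41] read 'd'  n6⇒n7
[42] read 'e'  n7⇒n8  emit P1@[38:42],P7@[42:42]
[43] read 'c'  n8⇒n18 (via fail)
[44] read 'e'  n18⇒n13 (via fail)  emit P7@[44:44]
[45] read 'b'  n13⇒n14
[46] read 'b'  n14⇒n9 (via fail)
[47] read 'e'  n9⇒n13 (via fail)  emit P7@[47:47]
[48] read 'e'  n13⇒n13 (via fail)  emit P7@[48:48]
[49] read 'a'  n13⇒n1 (via fail)
[50] read 'b'  n1⇒n5
[51] read 'c'  n5⇒n10 (via fail)  emit P2@[50:51]
[52] read 'a'  n10⇒n19 (via fail)  emit P5@[51:52]
[53] read 'a'  n19⇒n2 (via fail)
[54] read 'b'  n2⇒n3
[55] read 'a'  n3⇒n11
[56] read 'a'  n11⇒n12  emit P3@[52:56]
[57] read 'd'  n12⇒n20 (via fail)
[58] read 'e'  n20⇒n13 (via fail)  emit P7@[58:58]
[59] read 'd'  n13⇒n20 (via fail)
[60] read 'b'  n20⇒n21  emit P6@[59:60]
[61] read 'e'  n21⇒n13 (via fail)  emit P7@[61:61]
[62] read 'a'  n13⇒n1 (via fail)
[63] read 'b'  n1⇒n5
[64] read 'd'  n5⇒n6
[65] read 'd'  n6⇒n7
[66] read 'e'  n7⇒n8  emit P1@[62:66],P7@[66:66]
[67] read 'e'  n8⇒n13 (via fail)  emit P7@[67:67]
[68] read 'c'  n13⇒n18 (via fail)
[69] read 'a'  n18⇒n19  emit P5@[68:69]
[70] read 'a'  n19⇒n2 (via fail)
[71] read 'b'  n2⇒n3
[72] read 'd'  n3⇒n6 (via fail)

Result: [[0,7],[2,5],[6,5],[7,7],[11,6],[13,2],[14,5],[20,0],[20,2],[21,7],[26,3],[28,7],[30,2],[32,5],[36,3],[42,1],[42,7],[44,7],[47,7],[48,7],[51,2],[52,5],[56,3],[58,7],[60,6],[61,7],[66,1],[66,7],[67,7],[69,5]]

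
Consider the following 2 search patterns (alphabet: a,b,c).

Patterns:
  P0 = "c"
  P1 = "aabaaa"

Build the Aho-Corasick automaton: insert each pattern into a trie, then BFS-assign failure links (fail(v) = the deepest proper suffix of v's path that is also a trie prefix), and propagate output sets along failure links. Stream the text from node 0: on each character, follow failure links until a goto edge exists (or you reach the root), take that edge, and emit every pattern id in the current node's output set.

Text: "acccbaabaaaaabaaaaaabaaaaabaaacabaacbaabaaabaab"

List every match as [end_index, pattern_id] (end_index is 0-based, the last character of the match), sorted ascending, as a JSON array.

Build automaton:
Trie (insert patterns):
  0='ε' goto a→2 c→1
  1='c' goto ·  ←P0
  2='a' goto a→3
  3='aa' goto b→4
  4='aab' goto a→5
  5='aaba' goto a→6
  6='aabaa' goto a→7
  7='aabaaa' goto ·  ←P1

BFS fail/out derivation:
  n1('c'): parent n0 fail=0; on 'c' 0 → fail=0;  out {0}∪∅={0}
  n2('a'): parent n0 fail=0; on 'a' 0 → fail=0;  out ∅∪∅=∅
  n3('aa'): parent n2 fail=0; on 'a' 0 → fail=2;  out ∅∪∅=∅
  n4('aab'): parent n3 fail=2; on 'b' 2→0 → fail=0;  out ∅∪∅=∅
  n5('aaba'): parent n4 fail=0; on 'a' 0 → fail=2;  out ∅∪∅=∅
  n6('aabaa'): parent n5 fail=2; on 'a' 2 → fail=3;  out ∅∪∅=∅
  n7('aabaaa'): parent n6 fail=3; on 'a' 3→2 → fail=3;  out {1}∪∅={1}

Scan:
pos 0 'a': at 2
pos 1 'c': at 1 (fail-walked)  → match P0@[1:1]
pos 2 'c': at 1 (fail-walked)  → match P0@[2:2]
pos 3 'c': at 1 (fail-walked)  → match P0@[3:3]
pos 4 'b': at 0 (fail-walked)
pos 5 'a': at 2
pos 6 'a': at 3
pos 7 'b': at 4
pos 8 'a': at 5
pos 9 'a': at 6
pos 10 'a': at 7  → match P1@[5:10]
pos 11 'a': at 3 (fail-walked)
pos 12 'a': at 3 (fail-walked)
pos 13 'b': at 4
pos 14 'a': at 5
pos 15 'a': at 6
pos 16 'a': at 7  → match P1@[11:16]
pos 17 'a': at 3 (fail-walked)
pos 18 'a': at 3 (fail-walked)
pos 19 'a': at 3 (fail-walked)
pos 20 'b': at 4
pos 21 'a': at 5
pos 22 'a': at 6
pos 23 'a': at 7  → match P1@[18:23]
pos 24 'a': at 3 (fail-walked)
pos 25 'a': at 3 (fail-walked)
pos 26 'b': at 4
pos 27 'a': at 5
pos 28 'a': at 6
pos 29 'a': at 7  → match P1@[24:29]
pos 30 'c': at 1 (fail-walked)  → match P0@[30:30]
pos 31 'a': at 2 (fail-walked)
pos 32 'b': at 0 (fail-walked)
pos 33 'a': at 2
pos 34 'a': at 3
pos 35 'c': at 1 (fail-walked)  → match P0@[35:35]
pos 36 'b': at 0 (fail-walked)
pos 37 'a': at 2
pos 38 'a': at 3
pos 39 'b': at 4
pos 40 'a': at 5
pos 41 'a': at 6
pos 42 'a': at 7  → match P1@[37:42]
pos 43 'b': at 4 (fail-walked)
pos 44 'a': at 5
pos 45 'a': at 6
pos 46 'b': at 4 (fail-walked)

Matches: [[1,0],[2,0],[3,0],[10,1],[16,1],[23,1],[29,1],[30,0],[35,0],[42,1]]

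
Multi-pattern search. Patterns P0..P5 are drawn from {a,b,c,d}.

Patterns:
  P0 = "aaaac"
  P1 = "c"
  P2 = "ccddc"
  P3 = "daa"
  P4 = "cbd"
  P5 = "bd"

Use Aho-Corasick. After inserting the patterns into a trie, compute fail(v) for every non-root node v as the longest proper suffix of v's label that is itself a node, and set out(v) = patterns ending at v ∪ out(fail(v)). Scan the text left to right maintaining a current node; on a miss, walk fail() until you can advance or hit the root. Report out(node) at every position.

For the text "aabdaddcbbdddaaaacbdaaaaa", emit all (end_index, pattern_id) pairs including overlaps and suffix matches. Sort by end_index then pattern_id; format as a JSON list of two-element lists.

Build automaton:
Trie (insert patterns):
  n0 'ε': a→1 b→16 c→6 d→11
  n1 'a': a→2
  n2 'aa': a→3
  n3 'aaa': a→4
  n4 'aaaa': c→5
  n5 'aaaac': ·  ←P0
  n6 'c': b→14 c→7  ←P1
  n7 'cc': d→8
  n8 'ccd': d→9
  n9 'ccdd': c→10
  n10 'ccddc': ·  ←P2
  n11 'd': a→12
  n12 'da': a→13
  n13 'daa': ·  ←P3
  n14 'cb': d→15
  n15 'cbd': ·  ←P4
  n16 'b': d→17
  n17 'bd': ·  ←P5

BFS fail/out derivation:
  fail(1) 'a': from fail(0)=0 chase 'a': 0 ⇒ 0;  out=∅∪out(0)=∅
  fail(6) 'c': from fail(0)=0 chase 'c': 0 ⇒ 0;  out={1}∪out(0)={1}
  fail(11) 'd': from fail(0)=0 chase 'd': 0 ⇒ 0;  out=∅∪out(0)=∅
  fail(16) 'b': from fail(0)=0 chase 'b': 0 ⇒ 0;  out=∅∪out(0)=∅
  fail(2) 'aa': from fail(1)=0 chase 'a': 0 ⇒ 1;  out=∅∪out(1)=∅
  fail(7) 'cc': from fail(6)=0 chase 'c': 0 ⇒ 6;  out=∅∪out(6)={1}
  fail(12) 'da': from fail(11)=0 chase 'a': 0 ⇒ 1;  out=∅∪out(1)=∅
  fail(14) 'cb': from fail(6)=0 chase 'b': 0 ⇒ 16;  out=∅∪out(16)=∅
  fail(17) 'bd': from fail(16)=0 chase 'd': 0 ⇒ 11;  out={5}∪out(11)={5}
  fail(3) 'aaa': from fail(2)=1 chase 'a': 1 ⇒ 2;  out=∅∪out(2)=∅
  fail(8) 'ccd': from fail(7)=6 chase 'd': 6→0 ⇒ 11;  out=∅∪out(11)=∅
  fail(13) 'daa': from fail(12)=1 chase 'a': 1 ⇒ 2;  out={3}∪out(2)={3}
  fail(15) 'cbd': from fail(14)=16 chase 'd': 16 ⇒ 17;  out={4}∪out(17)={4,5}
  fail(4) 'aaaa': from fail(3)=2 chase 'a': 2 ⇒ 3;  out=∅∪out(3)=∅
  fail(9) 'ccdd': from fail(8)=11 chase 'd': 11→0 ⇒ 11;  out=∅∪out(11)=∅
  fail(5) 'aaaac': from fail(4)=3 chase 'c': 3→2→1→0 ⇒ 6;  out={0}∪out(6)={0,1}
  fail(10) 'ccddc': from fail(9)=11 chase 'c': 11→0 ⇒ 6;  out={2}∪out(6)={1,2}

Run:
[0] read 'a'  n0⇒n1
[1] read 'a'  n1⇒n2
[2] read 'b'  n2⇒n16 (via fail)
[3] read 'd'  n16⇒n17  → match P5@[2:3]
[4] read 'a'  n17⇒n12 (via fail)
[5] read 'd'  n12⇒n11 (via fail)
[6] read 'd'  n11⇒n11 (via fail)
[7] read 'c'  n11⇒n6 (via fail)  → match P1@[7:7]
[8] read 'b'  n6⇒n14
[9] read 'b'  n14⇒n16 (via fail)
[10] read 'd'  n16⇒n17  → match P5@[9:10]
[11] read 'd'  n17⇒n11 (via fail)
[12] read 'd'  n11⇒n11 (via fail)
[13] read 'a'  n11⇒n12
[14] read 'a'  n12⇒n13  → match P3@[12:14]
[15] read 'a'  n13⇒n3 (via fail)
[16] read 'a'  n3⇒n4
[17] read 'c'  n4⇒n5  → match P0@[13:17],P1@[17:17]
[18] read 'b'  n5⇒n14 (via fail)
[19] read 'd'  n14⇒n15  → match P4@[17:19],P5@[18:19]
[20] read 'a'  n15⇒n12 (via fail)
[21] read 'a'  n12⇒n13  → match P3@[19:21]
[22] read 'a'  n13⇒n3 (via fail)
[23] read 'a'  n3⇒n4
[24] read 'a'  n4⇒n4 (via fail)

All matches (sorted): [[3,5],[7,1],[10,5],[14,3],[17,0],[17,1],[19,4],[19,5],[21,3]]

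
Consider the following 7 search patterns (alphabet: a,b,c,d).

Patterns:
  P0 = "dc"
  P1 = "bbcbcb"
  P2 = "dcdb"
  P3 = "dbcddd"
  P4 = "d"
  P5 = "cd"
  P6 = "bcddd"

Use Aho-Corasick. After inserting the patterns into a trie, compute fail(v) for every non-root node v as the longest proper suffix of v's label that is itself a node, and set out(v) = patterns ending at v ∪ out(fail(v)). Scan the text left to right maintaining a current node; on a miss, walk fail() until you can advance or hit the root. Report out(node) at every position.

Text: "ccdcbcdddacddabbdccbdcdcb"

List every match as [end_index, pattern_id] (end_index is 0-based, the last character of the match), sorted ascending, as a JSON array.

Construct AC machine:
Trie (insert patterns):
  n0 'ε': b→3 c→16 d→1
  n1 'd': b→11 c→2  [P4 ends]
  n2 'dc': d→9  [P0 ends]
  n3 'b': b→4 c→18
  n4 'bb': c→5
  n5 'bbc': b→6
  n6 'bbcb': c→7
  n7 'bbcbc': b→8
  n8 'bbcbcb': ·  [P1 ends]
  n9 'dcd': b→10
  n10 'dcdb': ·  [P2 ends]
  n11 'db': c→12
  n12 'dbc': d→13
  n13 'dbcd': d→14
  n14 'dbcdd': d→15
  n15 'dbcddd': ·  [P3 ends]
  n16 'c': d→17
  n17 'cd': ·  [P5 ends]
  n18 'bc': d→19
  n19 'bcd': d→20
  n20 'bcdd': d→21
  n21 'bcddd': ·  [P6 ends]

BFS fail/out derivation:
  n1('d'): parent n0 fail=0; on 'd' 0 → fail=0;  out {4}∪∅={4}
  n3('b'): parent n0 fail=0; on 'b' 0 → fail=0;  out ∅∪∅=∅
  n16('c'): parent n0 fail=0; on 'c' 0 → fail=0;  out ∅∪∅=∅
  n2('dc'): parent n1 fail=0; on 'c' 0 → fail=16;  out {0}∪∅={0}
  n4('bb'): parent n3 fail=0; on 'b' 0 → fail=3;  out ∅∪∅=∅
  n11('db'): parent n1 fail=0; on 'b' 0 → fail=3;  out ∅∪∅=∅
  n17('cd'): parent n16 fail=0; on 'd' 0 → fail=1;  out {5}∪{4}={4,5}
  n18('bc'): parent n3 fail=0; on 'c' 0 → fail=16;  out ∅∪∅=∅
  n5('bbc'): parent n4 fail=3; on 'c' 3 → fail=18;  out ∅∪∅=∅
  n9('dcd'): parent n2 fail=16; on 'd' 16 → fail=17;  out ∅∪{4,5}={4,5}
  n12('dbc'): parent n11 fail=3; on 'c' 3 → fail=18;  out ∅∪∅=∅
  n19('bcd'): parent n18 fail=16; on 'd' 16 → fail=17;  out ∅∪{4,5}={4,5}
  n6('bbcb'): parent n5 fail=18; on 'b' 18→16→0 → fail=3;  out ∅∪∅=∅
  n10('dcdb'): parent n9 fail=17; on 'b' 17→1 → fail=11;  out {2}∪∅={2}
  n13('dbcd'): parent n12 fail=18; on 'd' 18 → fail=19;  out ∅∪{4,5}={4,5}
  n20('bcdd'): parent n19 fail=17; on 'd' 17→1→0 → fail=1;  out ∅∪{4}={4}
  n7('bbcbc'): parent n6 fail=3; on 'c' 3 → fail=18;  out ∅∪∅=∅
  n14('dbcdd'): parent n13 fail=19; on 'd' 19 → fail=20;  out ∅∪{4}={4}
  n21('bcddd'): parent n20 fail=1; on 'd' 1→0 → fail=1;  out {6}∪{4}={4,6}
  n8('bbcbcb'): parent n7 fail=18; on 'b' 18→16→0 → fail=3;  out {1}∪∅={1}
  n15('dbcddd'): parent n14 fail=20; on 'd' 20 → fail=21;  out {3}∪{4,6}={3,4,6}

Text stream:
[0] read 'c'  n0⇒n16
[1] read 'c'  n16⇒n16 (fail-walked)
[2] read 'd'  n16⇒n17  emit P4@[2:2],P5@[1:2]
[3] read 'c'  n17⇒n2 (fail-walked)  emit P0@[2:3]
[4] read 'b'  n2⇒n3 (fail-walked)
[5] read 'c'  n3⇒n18
[6] read 'd'  n18⇒n19  emit P4@[6:6],P5@[5:6]
[7] read 'd'  n19⇒n20  emit P4@[7:7]
[8] read 'd'  n20⇒n21  emit P4@[8:8],P6@[4:8]
[9] read 'a'  n21⇒n0 (fail-walked)
[10] read 'c'  n0⇒n16
[11] read 'd'  n16⇒n17  emit P4@[11:11],P5@[10:11]
[12] read 'd'  n17⇒n1 (fail-walked)  emit P4@[12:12]
[13] read 'a'  n1⇒n0 (fail-walked)
[14] read 'b'  n0⇒n3
[15] read 'b'  n3⇒n4
[16] read 'd'  n4⇒n1 (fail-walked)  emit P4@[16:16]
[17] read 'c'  n1⇒n2  emit P0@[16:17]
[18] read 'c'  n2⇒n16 (fail-walked)
[19] read 'b'  n16⇒n3 (fail-walked)
[20] read 'd'  n3⇒n1 (fail-walked)  emit P4@[20:20]
[21] read 'c'  n1⇒n2  emit P0@[20:21]
[22] read 'd'  n2⇒n9  emit P4@[22:22],P5@[21:22]
[23] read 'c'  n9⇒n2 (fail-walked)  emit P0@[22:23]
[24] read 'b'  n2⇒n3 (fail-walked)

Result: [[2,4],[2,5],[3,0],[6,4],[6,5],[7,4],[8,4],[8,6],[11,4],[11,5],[12,4],[16,4],[17,0],[20,4],[21,0],[22,4],[22,5],[23,0]]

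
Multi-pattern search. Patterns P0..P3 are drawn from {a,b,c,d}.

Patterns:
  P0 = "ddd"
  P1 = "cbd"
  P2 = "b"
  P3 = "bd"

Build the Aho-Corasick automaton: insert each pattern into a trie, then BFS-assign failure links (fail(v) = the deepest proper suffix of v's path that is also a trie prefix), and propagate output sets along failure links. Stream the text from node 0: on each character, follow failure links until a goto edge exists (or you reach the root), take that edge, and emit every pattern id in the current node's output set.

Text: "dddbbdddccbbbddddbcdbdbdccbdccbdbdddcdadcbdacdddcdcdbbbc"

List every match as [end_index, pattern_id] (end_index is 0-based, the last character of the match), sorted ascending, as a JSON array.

Build:
Trie (insert patterns):
  0='ε' goto b→7 c→4 d→1
  1='d' goto d→2
  2='dd' goto d→3
  3='ddd' goto ·  [P0 ends]
  4='c' goto b→5
  5='cb' goto d→6
  6='cbd' goto ·  [P1 ends]
  7='b' goto d→8  [P2 ends]
  8='bd' goto ·  [P3 ends]

Failure links (BFS by depth):
  n1('d'): parent n0 fail=0; on 'd' 0 → fail=0;  out ∅∪∅=∅
  n4('c'): parent n0 fail=0; on 'c' 0 → fail=0;  out ∅∪∅=∅
  n7('b'): parent n0 fail=0; on 'b' 0 → fail=0;  out {2}∪∅={2}
  n2('dd'): parent n1 fail=0; on 'd' 0 → fail=1;  out ∅∪∅=∅
  n5('cb'): parent n4 fail=0; on 'b' 0 → fail=7;  out ∅∪{2}={2}
  n8('bd'): parent n7 fail=0; on 'd' 0 → fail=1;  out {3}∪∅={3}
  n3('ddd'): parent n2 fail=1; on 'd' 1 → fail=2;  out {0}∪∅={0}
  n6('cbd'): parent n5 fail=7; on 'd' 7 → fail=8;  out {1}∪{3}={1,3}

Run:
i=0 'd': node 0→1
i=1 'd': node 1→2
i=2 'd': node 2→3  → match P0@[0:2]
i=3 'b': node 3→7 (via fail)  → match P2@[3:3]
i=4 'b': node 7→7 (via fail)  → match P2@[4:4]
i=5 'd': node 7→8  → match P3@[4:5]
i=6 'd': node 8→2 (via fail)
i=7 'd': node 2→3  → match P0@[5:7]
i=8 'c': node 3→4 (via fail)
i=9 'c': node 4→4 (via fail)
i=10 'b': node 4→5  → match P2@[10:10]
i=11 'b': node 5→7 (via fail)  → match P2@[11:11]
i=12 'b': node 7→7 (via fail)  → match P2@[12:12]
i=13 'd': node 7→8  → match P3@[12:13]
i=14 'd': node 8→2 (via fail)
i=15 'd': node 2→3  → match P0@[13:15]
i=16 'd': node 3→3 (via fail)  → match P0@[14:16]
i=17 'b': node 3→7 (via fail)  → match P2@[17:17]
i=18 'c': node 7→4 (via fail)
i=19 'd': node 4→1 (via fail)
i=20 'b': node 1→7 (via fail)  → match P2@[20:20]
i=21 'd': node 7→8  → match P3@[20:21]
i=22 'b': node 8→7 (via fail)  → match P2@[22:22]
i=23 'd': node 7→8  → match P3@[22:23]
i=24 'c': node 8→4 (via fail)
i=25 'c': node 4→4 (via fail)
i=26 'b': node 4→5  → match P2@[26:26]
i=27 'd': node 5→6  → match P1@[25:27],P3@[26:27]
i=28 'c': node 6→4 (via fail)
i=29 'c': node 4→4 (via fail)
i=30 'b': node 4→5  → match P2@[30:30]
i=31 'd': node 5→6  → match P1@[29:31],P3@[30:31]
i=32 'b': node 6→7 (via fail)  → match P2@[32:32]
i=33 'd': node 7→8  → match P3@[32:33]
i=34 'd': node 8→2 (via fail)
i=35 'd': node 2→3  → match P0@[33:35]
i=36 'c': node 3→4 (via fail)
i=37 'd': node 4→1 (via fail)
i=38 'a': node 1→0 (via fail)
i=39 'd': node 0→1
i=40 'c': node 1→4 (via fail)
i=41 'b': node 4→5  → match P2@[41:41]
i=42 'd': node 5→6  → match P1@[40:42],P3@[41:42]
i=43 'a': node 6→0 (via fail)
i=44 'c': node 0→4
i=45 'd': node 4→1 (via fail)
i=46 'd': node 1→2
i=47 'd': node 2→3  → match P0@[45:47]
i=48 'c': node 3→4 (via fail)
i=49 'd': node 4→1 (via fail)
i=50 'c': node 1→4 (via fail)
i=51 'd': node 4→1 (via fail)
i=52 'b': node 1→7 (via fail)  → match P2@[52:52]
i=53 'b': node 7→7 (via fail)  → match P2@[53:53]
i=54 'b': node 7→7 (via fail)  → match P2@[54:54]
i=55 'c': node 7→4 (via fail)

Result: [[2,0],[3,2],[4,2],[5,3],[7,0],[10,2],[11,2],[12,2],[13,3],[15,0],[16,0],[17,2],[20,2],[21,3],[22,2],[23,3],[26,2],[27,1],[27,3],[30,2],[31,1],[31,3],[32,2],[33,3],[35,0],[41,2],[42,1],[42,3],[47,0],[52,2],[53,2],[54,2]]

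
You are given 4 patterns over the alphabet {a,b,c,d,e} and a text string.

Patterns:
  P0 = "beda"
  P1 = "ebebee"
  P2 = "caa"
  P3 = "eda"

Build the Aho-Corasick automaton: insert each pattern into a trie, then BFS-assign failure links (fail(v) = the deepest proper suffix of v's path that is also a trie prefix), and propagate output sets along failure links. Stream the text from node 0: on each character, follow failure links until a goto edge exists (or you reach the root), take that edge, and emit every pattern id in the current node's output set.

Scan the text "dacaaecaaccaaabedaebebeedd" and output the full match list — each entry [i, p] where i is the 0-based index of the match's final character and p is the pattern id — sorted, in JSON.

Build automaton:
Trie (insert patterns):
  n0 'ε': b→1 c→11 e→5
  n1 'b': e→2
  n2 'be': d→3
  n3 'bed': a→4
  n4 'beda': ·  [P0 ends]
  n5 'e': b→6 d→14
  n6 'eb': e→7
  n7 'ebe': b→8
  n8 'ebeb': e→9
  n9 'ebebe': e→10
  n10 'ebebee': ·  [P1 ends]
  n11 'c': a→12
  n12 'ca': a→13
  n13 'caa': ·  [P2 ends]
  n14 'ed': a→15
  n15 'eda': ·  [P3 ends]

BFS fail/out derivation:
  n1('b'): parent n0 fail=0; on 'b' 0 → fail=0;  out ∅∪∅=∅
  n5('e'): parent n0 fail=0; on 'e' 0 → fail=0;  out ∅∪∅=∅
  n11('c'): parent n0 fail=0; on 'c' 0 → fail=0;  out ∅∪∅=∅
  n2('be'): parent n1 fail=0; on 'e' 0 → fail=5;  out ∅∪∅=∅
  n6('eb'): parent n5 fail=0; on 'b' 0 → fail=1;  out ∅∪∅=∅
  n12('ca'): parent n11 fail=0; on 'a' 0 → fail=0;  out ∅∪∅=∅
  n14('ed'): parent n5 fail=0; on 'd' 0 → fail=0;  out ∅∪∅=∅
  n3('bed'): parent n2 fail=5; on 'd' 5 → fail=14;  out ∅∪∅=∅
  n7('ebe'): parent n6 fail=1; on 'e' 1 → fail=2;  out ∅∪∅=∅
  n13('caa'): parent n12 fail=0; on 'a' 0 → fail=0;  out {2}∪∅={2}
  n15('eda'): parent n14 fail=0; on 'a' 0 → fail=0;  out {3}∪∅={3}
  n4('beda'): parent n3 fail=14; on 'a' 14 → fail=15;  out {0}∪{3}={0,3}
  n8('ebeb'): parent n7 fail=2; on 'b' 2→5 → fail=6;  out ∅∪∅=∅
  n9('ebebe'): parent n8 fail=6; on 'e' 6 → fail=7;  out ∅∪∅=∅
  n10('ebebee'): parent n9 fail=7; on 'e' 7→2→5→0 → fail=5;  out {1}∪∅={1}

Text stream:
[0] read 'd'  n0⇒n0
[1] read 'a'  n0⇒n0
[2] read 'c'  n0⇒n11
[3] read 'a'  n11⇒n12
[4] read 'a'  n12⇒n13  emit P2@[2:4]
[5] read 'e'  n13⇒n5 (via fail)
[6] read 'c'  n5⇒n11 (via fail)
[7] read 'a'  n11⇒n12
[8] read 'a'  n12⇒n13  emit P2@[6:8]
[9] read 'c'  n13⇒n11 (via fail)
[10] read 'c'  n11⇒n11 (via fail)
[11] read 'a'  n11⇒n12
[12] read 'a'  n12⇒n13  emit P2@[10:12]
[13] read 'a'  n13⇒n0 (via fail)
[14] read 'b'  n0⇒n1
[15] read 'e'  n1⇒n2
[16] read 'd'  n2⇒n3
[17] read 'a'  n3⇒n4  emit P0@[14:17],P3@[15:17]
[18] read 'e'  n4⇒n5 (via fail)
[19] read 'b'  n5⇒n6
[20] read 'e'  n6⇒n7
[21] read 'b'  n7⇒n8
[22] read 'e'  n8⇒n9
[23] read 'e'  n9⇒n10  emit P1@[18:23]
[24] read 'd'  n10⇒n14 (via fail)
[25] read 'd'  n14⇒n0 (via fail)

All matches (sorted): [[4,2],[8,2],[12,2],[17,0],[17,3],[23,1]]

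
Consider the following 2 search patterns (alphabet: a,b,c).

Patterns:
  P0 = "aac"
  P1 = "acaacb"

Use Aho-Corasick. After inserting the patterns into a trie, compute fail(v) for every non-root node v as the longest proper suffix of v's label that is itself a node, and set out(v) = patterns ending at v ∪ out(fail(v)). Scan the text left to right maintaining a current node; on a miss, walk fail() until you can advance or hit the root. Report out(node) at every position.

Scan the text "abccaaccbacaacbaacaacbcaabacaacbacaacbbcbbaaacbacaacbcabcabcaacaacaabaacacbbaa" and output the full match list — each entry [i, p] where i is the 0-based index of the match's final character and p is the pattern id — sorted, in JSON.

Build automaton:
Trie (insert patterns):
  0='ε' goto a→1
  1='a' goto a→2 c→4
  2='aa' goto c→3
  3='aac' goto ·  [P0 ends]
  4='ac' goto a→5
  5='aca' goto a→6
  6='acaa' goto c→7
  7='acaac' goto b→8
  8='acaacb' goto ·  [P1 ends]

Failure links (BFS by depth):
  fail(1) 'a': from fail(0)=0 chase 'a': 0 ⇒ 0;  out=∅∪out(0)=∅
  fail(2) 'aa': from fail(1)=0 chase 'a': 0 ⇒ 1;  out=∅∪out(1)=∅
  fail(4) 'ac': from fail(1)=0 chase 'c': 0 ⇒ 0;  out=∅∪out(0)=∅
  fail(3) 'aac': from fail(2)=1 chase 'c': 1 ⇒ 4;  out={0}∪out(4)={0}
  fail(5) 'aca': from fail(4)=0 chase 'a': 0 ⇒ 1;  out=∅∪out(1)=∅
  fail(6) 'acaa': from fail(5)=1 chase 'a': 1 ⇒ 2;  out=∅∪out(2)=∅
  fail(7) 'acaac': from fail(6)=2 chase 'c': 2 ⇒ 3;  out=∅∪out(3)={0}
  fail(8) 'acaacb': from fail(7)=3 chase 'b': 3→4→0 ⇒ 0;  out={1}∪out(0)={1}

Text stream:
i=0 'a': node 0→1
i=1 'b': node 1→0 (via fail)
i=2 'c': node 0→0
i=3 'c': node 0→0
i=4 'a': node 0→1
i=5 'a': node 1→2
i=6 'c': node 2→3  ** P0@[4:6]
i=7 'c': node 3→0 (via fail)
i=8 'b': node 0→0
i=9 'a': node 0→1
i=10 'c': node 1→4
i=11 'a': node 4→5
i=12 'a': node 5→6
i=13 'c': node 6→7  ** P0@[11:13]
i=14 'b': node 7→8  ** P1@[9:14]
i=15 'a': node 8→1 (via fail)
i=16 'a': node 1→2
i=17 'c': node 2→3  ** P0@[15:17]
i=18 'a': node 3→5 (via fail)
i=19 'a': node 5→6
i=20 'c': node 6→7  ** P0@[18:20]
i=21 'b': node 7→8  ** P1@[16:21]
i=22 'c': node 8→0 (via fail)
i=23 'a': node 0→1
i=24 'a': node 1→2
i=25 'b': node 2→0 (via fail)
i=26 'a': node 0→1
i=27 'c': node 1→4
i=28 'a': node 4→5
i=29 'a': node 5→6
i=30 'c': node 6→7  ** P0@[28:30]
i=31 'b': node 7→8  ** P1@[26:31]
i=32 'a': node 8→1 (via fail)
i=33 'c': node 1→4
i=34 'a': node 4→5
i=35 'a': node 5→6
i=36 'c': node 6→7  ** P0@[34:36]
i=37 'b': node 7→8  ** P1@[32:37]
i=38 'b': node 8→0 (via fail)
i=39 'c': node 0→0
i=40 'b': node 0→0
i=41 'b': node 0→0
i=42 'a': node 0→1
i=43 'a': node 1→2
i=44 'a': node 2→2 (via fail)
i=45 'c': node 2→3  ** P0@[43:45]
i=46 'b': node 3→0 (via fail)
i=47 'a': node 0→1
i=48 'c': node 1→4
i=49 'a': node 4→5
i=50 'a': node 5→6
i=51 'c': node 6→7  ** P0@[49:51]
i=52 'b': node 7→8  ** P1@[47:52]
i=53 'c': node 8→0 (via fail)
i=54 'a': node 0→1
i=55 'b': node 1→0 (via fail)
i=56 'c': node 0→0
i=57 'a': node 0→1
i=58 'b': node 1→0 (via fail)
i=59 'c': node 0→0
i=60 'a': node 0→1
i=61 'a': node 1→2
i=62 'c': node 2→3  ** P0@[60:62]
i=63 'a': node 3→5 (via fail)
i=64 'a': node 5→6
i=65 'c': node 6→7  ** P0@[63:65]
i=66 'a': node 7→5 (via fail)
i=67 'a': node 5→6
i=68 'b': node 6→0 (via fail)
i=69 'a': node 0→1
i=70 'a': node 1→2
i=71 'c': node 2→3  ** P0@[69:71]
i=72 'a': node 3→5 (via fail)
i=73 'c': node 5→4 (via fail)
i=74 'b': node 4→0 (via fail)
i=75 'b': node 0→0
i=76 'a': node 0→1
i=77 'a': node 1→2

All matches (sorted): [[6,0],[13,0],[14,1],[17,0],[20,0],[21,1],[30,0],[31,1],[36,0],[37,1],[45,0],[51,0],[52,1],[62,0],[65,0],[71,0]]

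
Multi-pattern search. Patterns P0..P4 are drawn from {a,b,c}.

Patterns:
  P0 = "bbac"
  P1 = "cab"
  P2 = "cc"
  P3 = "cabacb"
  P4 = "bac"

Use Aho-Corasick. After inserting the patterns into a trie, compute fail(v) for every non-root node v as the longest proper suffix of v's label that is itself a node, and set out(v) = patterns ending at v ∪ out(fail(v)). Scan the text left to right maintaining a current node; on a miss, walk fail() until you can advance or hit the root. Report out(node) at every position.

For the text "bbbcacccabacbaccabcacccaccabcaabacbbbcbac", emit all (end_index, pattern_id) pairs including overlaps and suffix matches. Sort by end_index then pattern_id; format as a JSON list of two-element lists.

Construct AC machine:
Trie nodes:
  n0 'ε': b→1 c→5
  n1 'b': a→12 b→2
  n2 'bb': a→3
  n3 'bba': c→4
  n4 'bbac': ·  [P0 ends]
  n5 'c': a→6 c→8
  n6 'ca': b→7
  n7 'cab': a→9  [P1 ends]
  n8 'cc': ·  [P2 ends]
  n9 'caba': c→10
  n10 'cabac': b→11
  n11 'cabacb': ·  [P3 ends]
  n12 'ba': c→13
  n13 'bac': ·  [P4 ends]

BFS fail/out derivation:
  fail(1) 'b': from fail(0)=0 chase 'b': 0 ⇒ 0;  out=∅∪out(0)=∅
  fail(5) 'c': from fail(0)=0 chase 'c': 0 ⇒ 0;  out=∅∪out(0)=∅
  fail(2) 'bb': from fail(1)=0 chase 'b': 0 ⇒ 1;  out=∅∪out(1)=∅
  fail(6) 'ca': from fail(5)=0 chase 'a': 0 ⇒ 0;  out=∅∪out(0)=∅
  fail(8) 'cc': from fail(5)=0 chase 'c': 0 ⇒ 5;  out={2}∪out(5)={2}
  fail(12) 'ba': from fail(1)=0 chase 'a': 0 ⇒ 0;  out=∅∪out(0)=∅
  fail(3) 'bba': from fail(2)=1 chase 'a': 1 ⇒ 12;  out=∅∪out(12)=∅
  fail(7) 'cab': from fail(6)=0 chase 'b': 0 ⇒ 1;  out={1}∪out(1)={1}
  fail(13) 'bac': from fail(12)=0 chase 'c': 0 ⇒ 5;  out={4}∪out(5)={4}
  fail(4) 'bbac': from fail(3)=12 chase 'c': 12 ⇒ 13;  out={0}∪out(13)={0,4}
  fail(9) 'caba': from fail(7)=1 chase 'a': 1 ⇒ 12;  out=∅∪out(12)=∅
  fail(10) 'cabac': from fail(9)=12 chase 'c': 12 ⇒ 13;  out=∅∪out(13)={4}
  fail(11) 'cabacb': from fail(10)=13 chase 'b': 13→5→0 ⇒ 1;  out={3}∪out(1)={3}

Run:
[0] read 'b'  n0⇒n1
[1] read 'b'  n1⇒n2
[2] read 'b'  n2⇒n2 (fail-walked)
[3] read 'c'  n2⇒n5 (fail-walked)
[4] read 'a'  n5⇒n6
[5] read 'c'  n6⇒n5 (fail-walked)
[6] read 'c'  n5⇒n8  emit P2@[5:6]
[7] read 'c'  n8⇒n8 (fail-walked)  emit P2@[6:7]
[8] read 'a'  n8⇒n6 (fail-walked)
[9] read 'b'  n6⇒n7  emit P1@[7:9]
[10] read 'a'  n7⇒n9
[11] read 'c'  n9⇒n10  emit P4@[9:11]
[12] read 'b'  n10⇒n11  emit P3@[7:12]
[13] read 'a'  n11⇒n12 (fail-walked)
[14] read 'c'  n12⇒n13  emit P4@[12:14]
[15] read 'c'  n13⇒n8 (fail-walked)  emit P2@[14:15]
[16] read 'a'  n8⇒n6 (fail-walked)
[17] read 'b'  n6⇒n7  emit P1@[15:17]
[18] read 'c'  n7⇒n5 (fail-walked)
[19] read 'a'  n5⇒n6
[20] read 'c'  n6⇒n5 (fail-walked)
[21] read 'c'  n5⇒n8  emit P2@[20:21]
[22] read 'c'  n8⇒n8 (fail-walked)  emit P2@[21:22]
[23] read 'a'  n8⇒n6 (fail-walked)
[24] read 'c'  n6⇒n5 (fail-walked)
[25] read 'c'  n5⇒n8  emit P2@[24:25]
[26] read 'a'  n8⇒n6 (fail-walked)
[27] read 'b'  n6⇒n7  emit P1@[25:27]
[28] read 'c'  n7⇒n5 (fail-walked)
[29] read 'a'  n5⇒n6
[30] read 'a'  n6⇒n0 (fail-walked)
[31] read 'b'  n0⇒n1
[32] read 'a'  n1⇒n12
[33] read 'c'  n12⇒n13  emit P4@[31:33]
[34] read 'b'  n13⇒n1 (fail-walked)
[35] read 'b'  n1⇒n2
[36] read 'b'  n2⇒n2 (fail-walked)
[37] read 'c'  n2⇒n5 (fail-walked)
[38] read 'b'  n5⇒n1 (fail-walked)
[39] read 'a'  n1⇒n12
[40] read 'c'  n12⇒n13  emit P4@[38:40]

All matches (sorted): [[6,2],[7,2],[9,1],[11,4],[12,3],[14,4],[15,2],[17,1],[21,2],[22,2],[25,2],[27,1],[33,4],[40,4]]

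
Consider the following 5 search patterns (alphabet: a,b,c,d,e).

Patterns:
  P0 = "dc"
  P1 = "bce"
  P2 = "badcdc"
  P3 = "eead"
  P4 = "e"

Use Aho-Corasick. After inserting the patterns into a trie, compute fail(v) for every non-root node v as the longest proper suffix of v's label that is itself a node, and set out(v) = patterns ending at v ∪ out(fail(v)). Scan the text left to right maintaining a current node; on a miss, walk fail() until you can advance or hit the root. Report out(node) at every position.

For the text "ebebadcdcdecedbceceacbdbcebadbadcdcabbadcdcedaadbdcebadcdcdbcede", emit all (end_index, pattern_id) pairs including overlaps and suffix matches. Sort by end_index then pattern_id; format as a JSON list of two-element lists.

Construct AC machine:
Trie (insert patterns):
  0='ε' goto b→3 d→1 e→11
  1='d' goto c→2
  2='dc' goto ·  [P0 ends]
  3='b' goto a→6 c→4
  4='bc' goto e→5
  5='bce' goto ·  [P1 ends]
  6='ba' goto d→7
  7='bad' goto c→8
  8='badc' goto d→9
  9='badcd' goto c→10
  10='badcdc' goto ·  [P2 ends]
  11='e' goto e→12  [P4 ends]
  12='ee' goto a→13
  13='eea' goto d→14
  14='eead' goto ·  [P3 ends]

Failure links (BFS by depth):
  n1('d'): parent n0 fail=0; on 'd' 0 → fail=0;  out ∅∪∅=∅
  n3('b'): parent n0 fail=0; on 'b' 0 → fail=0;  out ∅∪∅=∅
  n11('e'): parent n0 fail=0; on 'e' 0 → fail=0;  out {4}∪∅={4}
  n2('dc'): parent n1 fail=0; on 'c' 0 → fail=0;  out {0}∪∅={0}
  n4('bc'): parent n3 fail=0; on 'c' 0 → fail=0;  out ∅∪∅=∅
  n6('ba'): parent n3 fail=0; on 'a' 0 → fail=0;  out ∅∪∅=∅
  n12('ee'): parent n11 fail=0; on 'e' 0 → fail=11;  out ∅∪{4}={4}
  n5('bce'): parent n4 fail=0; on 'e' 0 → fail=11;  out {1}∪{4}={1,4}
  n7('bad'): parent n6 fail=0; on 'd' 0 → fail=1;  out ∅∪∅=∅
  n13('eea'): parent n12 fail=11; on 'a' 11→0 → fail=0;  out ∅∪∅=∅
  n8('badc'): parent n7 fail=1; on 'c' 1 → fail=2;  out ∅∪{0}={0}
  n14('eead'): parent n13 fail=0; on 'd' 0 → fail=1;  out {3}∪∅={3}
  n9('badcd'): parent n8 fail=2; on 'd' 2→0 → fail=1;  out ∅∪∅=∅
  n10('badcdc'): parent n9 fail=1; on 'c' 1 → fail=2;  out {2}∪{0}={0,2}

Text stream:
i=0 'e': node 0→11  → match P4@[0:0]
i=1 'b': node 11→3 (via fail)
i=2 'e': node 3→11 (via fail)  → match P4@[2:2]
i=3 'b': node 11→3 (via fail)
i=4 'a': node 3→6
i=5 'd': node 6→7
i=6 'c': node 7→8  → match P0@[5:6]
i=7 'd': node 8→9
i=8 'c': node 9→10  → match P0@[7:8],P2@[3:8]
i=9 'd': node 10→1 (via fail)
i=10 'e': node 1→11 (via fail)  → match P4@[10:10]
i=11 'c': node 11→0 (via fail)
i=12 'e': node 0→11  → match P4@[12:12]
i=13 'd': node 11→1 (via fail)
i=14 'b': node 1→3 (via fail)
i=15 'c': node 3→4
i=16 'e': node 4→5  → match P1@[14:16],P4@[16:16]
i=17 'c': node 5→0 (via fail)
i=18 'e': node 0→11  → match P4@[18:18]
i=19 'a': node 11→0 (via fail)
i=20 'c': node 0→0
i=21 'b': node 0→3
i=22 'd': node 3→1 (via fail)
i=23 'b': node 1→3 (via fail)
i=24 'c': node 3→4
i=25 'e': node 4→5  → match P1@[23:25],P4@[25:25]
i=26 'b': node 5→3 (via fail)
i=27 'a': node 3→6
i=28 'd': node 6→7
i=29 'b': node 7→3 (via fail)
i=30 'a': node 3→6
i=31 'd': node 6→7
i=32 'c': node 7→8  → match P0@[31:32]
i=33 'd': node 8→9
i=34 'c': node 9→10  → match P0@[33:34],P2@[29:34]
i=35 'a': node 10→0 (via fail)
i=36 'b': node 0→3
i=37 'b': node 3→3 (via fail)
i=38 'a': node 3→6
i=39 'd': node 6→7
i=40 'c': node 7→8  → match P0@[39:40]
i=41 'd': node 8→9
i=42 'c': node 9→10  → match P0@[41:42],P2@[37:42]
i=43 'e': node 10→11 (via fail)  → match P4@[43:43]
i=44 'd': node 11→1 (via fail)
i=45 'a': node 1→0 (via fail)
i=46 'a': node 0→0
i=47 'd': node 0→1
i=48 'b': node 1→3 (via fail)
i=49 'd': node 3→1 (via fail)
i=50 'c': node 1→2  → match P0@[49:50]
i=51 'e': node 2→11 (via fail)  → match P4@[51:51]
i=52 'b': node 11→3 (via fail)
i=53 'a': node 3→6
i=54 'd': node 6→7
i=55 'c': node 7→8  → match P0@[54:55]
i=56 'd': node 8→9
i=57 'c': node 9→10  → match P0@[56:57],P2@[52:57]
i=58 'd': node 10→1 (via fail)
i=59 'b': node 1→3 (via fail)
i=60 'c': node 3→4
i=61 'e': node 4→5  → match P1@[59:61],P4@[61:61]
i=62 'd': node 5→1 (via fail)
i=63 'e': node 1→11 (via fail)  → match P4@[63:63]

Result: [[0,4],[2,4],[6,0],[8,0],[8,2],[10,4],[12,4],[16,1],[16,4],[18,4],[25,1],[25,4],[32,0],[34,0],[34,2],[40,0],[42,0],[42,2],[43,4],[50,0],[51,4],[55,0],[57,0],[57,2],[61,1],[61,4],[63,4]]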